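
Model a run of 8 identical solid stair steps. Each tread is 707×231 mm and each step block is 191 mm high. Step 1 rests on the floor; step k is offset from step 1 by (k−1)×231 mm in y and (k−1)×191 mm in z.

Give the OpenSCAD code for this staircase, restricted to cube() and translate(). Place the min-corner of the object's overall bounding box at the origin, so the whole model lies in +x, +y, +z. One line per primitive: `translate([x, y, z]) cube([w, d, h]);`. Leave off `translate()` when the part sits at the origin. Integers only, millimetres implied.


cube([707, 231, 191]);
translate([0, 231, 191]) cube([707, 231, 191]);
translate([0, 462, 382]) cube([707, 231, 191]);
translate([0, 693, 573]) cube([707, 231, 191]);
translate([0, 924, 764]) cube([707, 231, 191]);
translate([0, 1155, 955]) cube([707, 231, 191]);
translate([0, 1386, 1146]) cube([707, 231, 191]);
translate([0, 1617, 1337]) cube([707, 231, 191]);


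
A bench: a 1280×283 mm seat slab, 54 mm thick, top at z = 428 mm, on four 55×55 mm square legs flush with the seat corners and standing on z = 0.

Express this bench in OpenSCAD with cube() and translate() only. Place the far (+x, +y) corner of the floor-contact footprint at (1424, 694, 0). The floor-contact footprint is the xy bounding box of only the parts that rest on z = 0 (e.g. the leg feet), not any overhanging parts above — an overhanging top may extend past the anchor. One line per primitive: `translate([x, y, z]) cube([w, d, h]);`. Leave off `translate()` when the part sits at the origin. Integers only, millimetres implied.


translate([144, 411, 374]) cube([1280, 283, 54]);
translate([144, 411, 0]) cube([55, 55, 374]);
translate([144, 639, 0]) cube([55, 55, 374]);
translate([1369, 411, 0]) cube([55, 55, 374]);
translate([1369, 639, 0]) cube([55, 55, 374]);


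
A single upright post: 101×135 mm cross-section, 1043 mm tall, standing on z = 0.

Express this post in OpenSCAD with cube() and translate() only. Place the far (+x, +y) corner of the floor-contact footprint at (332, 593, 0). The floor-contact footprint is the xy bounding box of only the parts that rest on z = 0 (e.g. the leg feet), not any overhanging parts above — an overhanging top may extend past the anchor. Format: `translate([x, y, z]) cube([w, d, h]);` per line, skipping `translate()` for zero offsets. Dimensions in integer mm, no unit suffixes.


translate([231, 458, 0]) cube([101, 135, 1043]);


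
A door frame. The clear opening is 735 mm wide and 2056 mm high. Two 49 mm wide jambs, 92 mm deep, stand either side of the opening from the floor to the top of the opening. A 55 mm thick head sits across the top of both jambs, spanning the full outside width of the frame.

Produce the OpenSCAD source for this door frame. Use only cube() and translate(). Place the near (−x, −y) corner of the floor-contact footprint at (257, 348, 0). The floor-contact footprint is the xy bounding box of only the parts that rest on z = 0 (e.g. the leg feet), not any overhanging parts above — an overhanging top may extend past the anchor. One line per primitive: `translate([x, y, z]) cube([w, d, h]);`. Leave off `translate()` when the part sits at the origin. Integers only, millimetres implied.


translate([257, 348, 0]) cube([49, 92, 2056]);
translate([1041, 348, 0]) cube([49, 92, 2056]);
translate([257, 348, 2056]) cube([833, 92, 55]);


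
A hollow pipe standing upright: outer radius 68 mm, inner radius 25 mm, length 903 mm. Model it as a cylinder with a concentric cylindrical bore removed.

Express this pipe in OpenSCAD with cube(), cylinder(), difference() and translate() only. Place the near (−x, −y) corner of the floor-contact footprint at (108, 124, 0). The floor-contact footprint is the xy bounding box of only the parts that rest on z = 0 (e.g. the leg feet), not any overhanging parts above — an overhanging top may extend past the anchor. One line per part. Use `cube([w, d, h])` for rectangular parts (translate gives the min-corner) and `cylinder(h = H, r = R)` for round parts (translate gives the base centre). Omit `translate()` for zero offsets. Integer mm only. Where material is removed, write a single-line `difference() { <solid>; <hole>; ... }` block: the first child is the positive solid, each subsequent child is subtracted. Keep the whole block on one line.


difference() { translate([176, 192, 0]) cylinder(h = 903, r = 68); translate([176, 192, 0]) cylinder(h = 903, r = 25); }


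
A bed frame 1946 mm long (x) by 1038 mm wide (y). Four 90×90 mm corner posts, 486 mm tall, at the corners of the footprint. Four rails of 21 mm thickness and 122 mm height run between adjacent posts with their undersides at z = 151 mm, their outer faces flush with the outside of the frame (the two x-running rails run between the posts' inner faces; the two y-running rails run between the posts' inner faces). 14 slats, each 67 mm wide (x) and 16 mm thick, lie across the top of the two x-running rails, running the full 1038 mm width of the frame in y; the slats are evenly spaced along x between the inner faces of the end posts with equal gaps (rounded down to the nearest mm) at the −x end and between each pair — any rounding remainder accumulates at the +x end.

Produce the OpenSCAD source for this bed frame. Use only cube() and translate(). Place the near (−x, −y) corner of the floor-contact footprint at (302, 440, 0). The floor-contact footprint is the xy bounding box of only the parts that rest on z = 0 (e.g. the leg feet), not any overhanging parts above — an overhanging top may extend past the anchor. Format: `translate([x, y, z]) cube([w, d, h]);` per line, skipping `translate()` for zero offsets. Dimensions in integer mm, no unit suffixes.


translate([302, 440, 0]) cube([90, 90, 486]);
translate([302, 1388, 0]) cube([90, 90, 486]);
translate([2158, 440, 0]) cube([90, 90, 486]);
translate([2158, 1388, 0]) cube([90, 90, 486]);
translate([392, 440, 151]) cube([1766, 21, 122]);
translate([392, 1457, 151]) cube([1766, 21, 122]);
translate([302, 530, 151]) cube([21, 858, 122]);
translate([2227, 530, 151]) cube([21, 858, 122]);
translate([447, 440, 273]) cube([67, 1038, 16]);
translate([569, 440, 273]) cube([67, 1038, 16]);
translate([691, 440, 273]) cube([67, 1038, 16]);
translate([813, 440, 273]) cube([67, 1038, 16]);
translate([935, 440, 273]) cube([67, 1038, 16]);
translate([1057, 440, 273]) cube([67, 1038, 16]);
translate([1179, 440, 273]) cube([67, 1038, 16]);
translate([1301, 440, 273]) cube([67, 1038, 16]);
translate([1423, 440, 273]) cube([67, 1038, 16]);
translate([1545, 440, 273]) cube([67, 1038, 16]);
translate([1667, 440, 273]) cube([67, 1038, 16]);
translate([1789, 440, 273]) cube([67, 1038, 16]);
translate([1911, 440, 273]) cube([67, 1038, 16]);
translate([2033, 440, 273]) cube([67, 1038, 16]);


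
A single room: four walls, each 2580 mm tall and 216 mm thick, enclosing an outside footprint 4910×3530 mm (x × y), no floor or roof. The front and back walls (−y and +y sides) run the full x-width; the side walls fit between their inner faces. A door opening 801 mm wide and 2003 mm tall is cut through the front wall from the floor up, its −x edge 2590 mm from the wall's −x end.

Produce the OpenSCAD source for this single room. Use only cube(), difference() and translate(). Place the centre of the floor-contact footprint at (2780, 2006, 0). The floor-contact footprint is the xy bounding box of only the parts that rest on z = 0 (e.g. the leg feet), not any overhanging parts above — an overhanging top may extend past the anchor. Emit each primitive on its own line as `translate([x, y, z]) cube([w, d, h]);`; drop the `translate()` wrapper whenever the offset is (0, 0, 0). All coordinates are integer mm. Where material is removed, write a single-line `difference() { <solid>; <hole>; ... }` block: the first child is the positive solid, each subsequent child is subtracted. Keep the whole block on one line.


difference() { translate([325, 241, 0]) cube([4910, 216, 2580]); translate([2915, 241, 0]) cube([801, 216, 2003]); }
translate([325, 3555, 0]) cube([4910, 216, 2580]);
translate([325, 457, 0]) cube([216, 3098, 2580]);
translate([5019, 457, 0]) cube([216, 3098, 2580]);


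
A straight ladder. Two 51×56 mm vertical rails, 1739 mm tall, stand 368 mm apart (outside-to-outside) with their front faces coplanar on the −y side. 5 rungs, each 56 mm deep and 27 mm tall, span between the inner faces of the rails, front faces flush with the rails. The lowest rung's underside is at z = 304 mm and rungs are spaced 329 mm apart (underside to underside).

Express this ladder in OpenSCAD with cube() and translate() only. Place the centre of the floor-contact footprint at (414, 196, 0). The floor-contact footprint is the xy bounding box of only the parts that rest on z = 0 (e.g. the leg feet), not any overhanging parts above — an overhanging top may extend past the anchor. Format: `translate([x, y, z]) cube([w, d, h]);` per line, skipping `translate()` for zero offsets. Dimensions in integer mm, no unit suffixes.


translate([230, 168, 0]) cube([51, 56, 1739]);
translate([547, 168, 0]) cube([51, 56, 1739]);
translate([281, 168, 304]) cube([266, 56, 27]);
translate([281, 168, 633]) cube([266, 56, 27]);
translate([281, 168, 962]) cube([266, 56, 27]);
translate([281, 168, 1291]) cube([266, 56, 27]);
translate([281, 168, 1620]) cube([266, 56, 27]);


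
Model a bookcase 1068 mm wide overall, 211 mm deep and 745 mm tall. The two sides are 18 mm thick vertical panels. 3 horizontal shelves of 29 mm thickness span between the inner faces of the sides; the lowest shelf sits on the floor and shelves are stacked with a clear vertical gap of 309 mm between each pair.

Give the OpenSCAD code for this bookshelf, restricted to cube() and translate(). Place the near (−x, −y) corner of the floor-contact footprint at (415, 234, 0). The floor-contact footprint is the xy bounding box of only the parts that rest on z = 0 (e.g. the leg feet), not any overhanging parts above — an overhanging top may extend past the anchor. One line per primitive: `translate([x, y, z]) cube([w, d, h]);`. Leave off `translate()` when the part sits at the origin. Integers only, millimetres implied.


translate([415, 234, 0]) cube([18, 211, 745]);
translate([1465, 234, 0]) cube([18, 211, 745]);
translate([433, 234, 0]) cube([1032, 211, 29]);
translate([433, 234, 338]) cube([1032, 211, 29]);
translate([433, 234, 676]) cube([1032, 211, 29]);


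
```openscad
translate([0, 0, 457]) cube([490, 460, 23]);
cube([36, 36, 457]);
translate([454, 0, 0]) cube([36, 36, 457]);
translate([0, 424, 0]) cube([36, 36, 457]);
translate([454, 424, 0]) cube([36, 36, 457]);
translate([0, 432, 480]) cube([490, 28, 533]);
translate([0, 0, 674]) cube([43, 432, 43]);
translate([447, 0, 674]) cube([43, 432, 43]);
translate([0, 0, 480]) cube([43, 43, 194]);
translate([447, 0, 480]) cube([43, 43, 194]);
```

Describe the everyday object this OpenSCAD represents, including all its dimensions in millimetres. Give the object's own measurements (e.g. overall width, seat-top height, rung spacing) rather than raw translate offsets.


A chair. The seat is a 490×460×23 mm slab with its top at z = 480 mm, on four 36×36 mm corner legs (flush with the seat edges, standing on z = 0). A flat backrest 28 mm thick, 533 mm tall, spans the full seat width and rises from the seat top along its +y edge, rear face flush with the rear of the seat. Two armrests of 43×43 mm section run along each side from the seat's front edge to the front of the backrest, top faces 237 mm above the seat top and outer faces flush with the seat's x-edges; a 43×43 mm post under the front of each armrest stands on the seat at the front corner.


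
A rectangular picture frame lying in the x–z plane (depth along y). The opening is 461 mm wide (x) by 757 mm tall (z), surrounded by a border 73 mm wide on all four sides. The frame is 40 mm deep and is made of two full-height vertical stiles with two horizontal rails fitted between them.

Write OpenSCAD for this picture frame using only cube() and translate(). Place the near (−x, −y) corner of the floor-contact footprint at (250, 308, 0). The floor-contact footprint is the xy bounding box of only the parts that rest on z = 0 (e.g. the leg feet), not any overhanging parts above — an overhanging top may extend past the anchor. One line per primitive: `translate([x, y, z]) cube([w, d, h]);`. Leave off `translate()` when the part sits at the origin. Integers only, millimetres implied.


translate([250, 308, 0]) cube([73, 40, 903]);
translate([784, 308, 0]) cube([73, 40, 903]);
translate([323, 308, 0]) cube([461, 40, 73]);
translate([323, 308, 830]) cube([461, 40, 73]);


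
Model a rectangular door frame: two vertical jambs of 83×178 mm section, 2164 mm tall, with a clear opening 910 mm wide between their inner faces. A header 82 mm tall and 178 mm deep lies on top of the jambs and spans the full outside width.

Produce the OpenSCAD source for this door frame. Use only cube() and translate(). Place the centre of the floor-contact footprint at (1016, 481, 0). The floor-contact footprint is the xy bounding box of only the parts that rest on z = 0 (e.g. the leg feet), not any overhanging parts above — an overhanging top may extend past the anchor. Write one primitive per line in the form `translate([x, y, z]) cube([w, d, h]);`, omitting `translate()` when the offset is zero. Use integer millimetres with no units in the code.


translate([478, 392, 0]) cube([83, 178, 2164]);
translate([1471, 392, 0]) cube([83, 178, 2164]);
translate([478, 392, 2164]) cube([1076, 178, 82]);


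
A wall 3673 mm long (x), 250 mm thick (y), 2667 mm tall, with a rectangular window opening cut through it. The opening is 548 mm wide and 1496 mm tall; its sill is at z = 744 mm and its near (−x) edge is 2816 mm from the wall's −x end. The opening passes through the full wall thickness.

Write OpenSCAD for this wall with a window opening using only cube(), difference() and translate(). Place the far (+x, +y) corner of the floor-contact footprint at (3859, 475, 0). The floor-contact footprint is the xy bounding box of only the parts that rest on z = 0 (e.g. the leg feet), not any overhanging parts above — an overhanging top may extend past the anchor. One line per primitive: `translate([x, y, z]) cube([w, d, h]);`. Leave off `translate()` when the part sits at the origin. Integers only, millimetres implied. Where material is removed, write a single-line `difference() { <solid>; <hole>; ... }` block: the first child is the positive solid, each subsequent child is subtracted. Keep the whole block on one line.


difference() { translate([186, 225, 0]) cube([3673, 250, 2667]); translate([3002, 225, 744]) cube([548, 250, 1496]); }


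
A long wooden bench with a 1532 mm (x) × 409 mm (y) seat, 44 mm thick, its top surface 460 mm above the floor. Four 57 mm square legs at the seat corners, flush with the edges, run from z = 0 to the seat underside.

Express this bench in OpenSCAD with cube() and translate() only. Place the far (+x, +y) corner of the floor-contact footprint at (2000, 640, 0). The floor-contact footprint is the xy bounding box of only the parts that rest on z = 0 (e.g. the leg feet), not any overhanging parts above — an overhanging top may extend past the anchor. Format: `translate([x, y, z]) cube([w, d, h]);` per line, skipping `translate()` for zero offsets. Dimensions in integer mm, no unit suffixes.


// leg_h = 460 − 44 = 416
translate([468, 231, 416]) cube([1532, 409, 44]);
translate([468, 231, 0]) cube([57, 57, 416]);
translate([468, 583, 0]) cube([57, 57, 416]);
translate([1943, 231, 0]) cube([57, 57, 416]);
translate([1943, 583, 0]) cube([57, 57, 416]);


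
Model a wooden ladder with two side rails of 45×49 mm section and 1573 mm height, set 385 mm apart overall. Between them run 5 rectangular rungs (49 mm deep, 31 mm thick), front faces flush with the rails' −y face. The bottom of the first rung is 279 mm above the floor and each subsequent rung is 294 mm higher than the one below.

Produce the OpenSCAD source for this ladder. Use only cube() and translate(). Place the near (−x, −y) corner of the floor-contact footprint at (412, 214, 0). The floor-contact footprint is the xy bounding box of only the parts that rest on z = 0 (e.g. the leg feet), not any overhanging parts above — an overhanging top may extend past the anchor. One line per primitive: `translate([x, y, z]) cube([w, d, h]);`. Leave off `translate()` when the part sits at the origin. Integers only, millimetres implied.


translate([412, 214, 0]) cube([45, 49, 1573]);
translate([752, 214, 0]) cube([45, 49, 1573]);
translate([457, 214, 279]) cube([295, 49, 31]);
translate([457, 214, 573]) cube([295, 49, 31]);
translate([457, 214, 867]) cube([295, 49, 31]);
translate([457, 214, 1161]) cube([295, 49, 31]);
translate([457, 214, 1455]) cube([295, 49, 31]);


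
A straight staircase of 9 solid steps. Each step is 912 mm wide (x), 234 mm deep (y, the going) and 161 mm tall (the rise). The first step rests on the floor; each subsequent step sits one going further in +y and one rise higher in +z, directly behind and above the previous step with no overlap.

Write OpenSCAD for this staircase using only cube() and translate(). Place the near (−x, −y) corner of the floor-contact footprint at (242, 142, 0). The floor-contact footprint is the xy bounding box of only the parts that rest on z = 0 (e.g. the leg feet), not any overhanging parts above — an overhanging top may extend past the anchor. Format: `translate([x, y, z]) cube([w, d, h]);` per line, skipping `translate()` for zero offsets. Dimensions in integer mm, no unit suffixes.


translate([242, 142, 0]) cube([912, 234, 161]);
translate([242, 376, 161]) cube([912, 234, 161]);
translate([242, 610, 322]) cube([912, 234, 161]);
translate([242, 844, 483]) cube([912, 234, 161]);
translate([242, 1078, 644]) cube([912, 234, 161]);
translate([242, 1312, 805]) cube([912, 234, 161]);
translate([242, 1546, 966]) cube([912, 234, 161]);
translate([242, 1780, 1127]) cube([912, 234, 161]);
translate([242, 2014, 1288]) cube([912, 234, 161]);


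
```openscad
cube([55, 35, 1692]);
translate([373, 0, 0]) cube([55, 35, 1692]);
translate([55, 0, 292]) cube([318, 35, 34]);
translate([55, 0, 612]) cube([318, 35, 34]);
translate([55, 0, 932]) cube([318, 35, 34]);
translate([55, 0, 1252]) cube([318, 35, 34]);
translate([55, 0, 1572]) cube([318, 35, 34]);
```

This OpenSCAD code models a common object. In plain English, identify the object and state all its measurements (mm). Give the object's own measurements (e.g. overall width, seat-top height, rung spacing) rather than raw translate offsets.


A straight ladder. Two 55×35 mm vertical rails, 1692 mm tall, stand 428 mm apart (outside-to-outside) with their front faces coplanar on the −y side. 5 rungs, each 35 mm deep and 34 mm tall, span between the inner faces of the rails, front faces flush with the rails. The lowest rung's underside is at z = 292 mm and rungs are spaced 320 mm apart (underside to underside).


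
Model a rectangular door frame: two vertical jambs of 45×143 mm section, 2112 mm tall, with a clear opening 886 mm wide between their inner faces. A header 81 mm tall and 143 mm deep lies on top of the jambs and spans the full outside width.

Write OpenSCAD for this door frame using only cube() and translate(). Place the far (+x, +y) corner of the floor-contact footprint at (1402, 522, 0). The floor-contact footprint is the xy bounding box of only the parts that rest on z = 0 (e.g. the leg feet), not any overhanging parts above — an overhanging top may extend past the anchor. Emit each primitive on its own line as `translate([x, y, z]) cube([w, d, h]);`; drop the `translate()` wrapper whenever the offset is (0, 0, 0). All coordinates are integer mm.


translate([426, 379, 0]) cube([45, 143, 2112]);
translate([1357, 379, 0]) cube([45, 143, 2112]);
translate([426, 379, 2112]) cube([976, 143, 81]);


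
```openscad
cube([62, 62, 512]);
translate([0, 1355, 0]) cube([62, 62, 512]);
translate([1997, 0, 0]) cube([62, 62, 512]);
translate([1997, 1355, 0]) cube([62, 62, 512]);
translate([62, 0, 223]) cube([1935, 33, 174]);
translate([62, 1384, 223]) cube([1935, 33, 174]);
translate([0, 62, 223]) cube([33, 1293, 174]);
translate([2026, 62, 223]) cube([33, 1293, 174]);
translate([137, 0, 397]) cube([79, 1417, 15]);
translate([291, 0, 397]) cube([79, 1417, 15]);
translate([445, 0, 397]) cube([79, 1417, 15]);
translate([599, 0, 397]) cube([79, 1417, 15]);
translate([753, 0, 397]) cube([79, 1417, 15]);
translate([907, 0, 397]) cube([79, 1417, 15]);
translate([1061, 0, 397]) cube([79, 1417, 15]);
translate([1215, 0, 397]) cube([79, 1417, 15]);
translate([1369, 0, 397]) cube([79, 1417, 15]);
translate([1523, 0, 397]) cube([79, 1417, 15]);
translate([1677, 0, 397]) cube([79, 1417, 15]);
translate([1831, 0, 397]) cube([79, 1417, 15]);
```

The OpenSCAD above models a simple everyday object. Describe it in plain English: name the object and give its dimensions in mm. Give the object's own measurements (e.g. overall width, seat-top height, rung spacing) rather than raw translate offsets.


A bed frame 2059 mm long (x) by 1417 mm wide (y). Four 62×62 mm corner posts, 512 mm tall, at the corners of the footprint. Four rails of 33 mm thickness and 174 mm height run between adjacent posts with their undersides at z = 223 mm, their outer faces flush with the outside of the frame (the two x-running rails run between the posts' inner faces; the two y-running rails run between the posts' inner faces). 12 slats, each 79 mm wide (x) and 15 mm thick, lie across the top of the two x-running rails, running the full 1417 mm width of the frame in y; along x they sit between the end posts with a 75 mm gap after the −x posts and between neighbouring slats, leaving 87 mm before the +x posts.


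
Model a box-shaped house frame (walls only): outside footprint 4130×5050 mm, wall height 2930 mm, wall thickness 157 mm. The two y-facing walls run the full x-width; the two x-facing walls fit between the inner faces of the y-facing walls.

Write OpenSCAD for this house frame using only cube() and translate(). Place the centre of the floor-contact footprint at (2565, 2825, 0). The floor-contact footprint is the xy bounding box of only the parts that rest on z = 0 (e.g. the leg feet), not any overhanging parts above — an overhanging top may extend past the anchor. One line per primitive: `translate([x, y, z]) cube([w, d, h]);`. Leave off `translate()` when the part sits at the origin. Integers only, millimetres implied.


translate([500, 300, 0]) cube([4130, 157, 2930]);
translate([500, 5193, 0]) cube([4130, 157, 2930]);
translate([500, 457, 0]) cube([157, 4736, 2930]);
translate([4473, 457, 0]) cube([157, 4736, 2930]);


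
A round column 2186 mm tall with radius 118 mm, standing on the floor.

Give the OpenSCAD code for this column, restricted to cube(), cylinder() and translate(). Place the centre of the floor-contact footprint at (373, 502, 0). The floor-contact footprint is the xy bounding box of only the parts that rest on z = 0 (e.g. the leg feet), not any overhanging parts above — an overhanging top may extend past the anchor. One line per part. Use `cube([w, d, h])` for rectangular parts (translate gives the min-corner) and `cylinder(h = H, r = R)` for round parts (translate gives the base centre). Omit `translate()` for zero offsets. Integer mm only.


translate([373, 502, 0]) cylinder(h = 2186, r = 118);


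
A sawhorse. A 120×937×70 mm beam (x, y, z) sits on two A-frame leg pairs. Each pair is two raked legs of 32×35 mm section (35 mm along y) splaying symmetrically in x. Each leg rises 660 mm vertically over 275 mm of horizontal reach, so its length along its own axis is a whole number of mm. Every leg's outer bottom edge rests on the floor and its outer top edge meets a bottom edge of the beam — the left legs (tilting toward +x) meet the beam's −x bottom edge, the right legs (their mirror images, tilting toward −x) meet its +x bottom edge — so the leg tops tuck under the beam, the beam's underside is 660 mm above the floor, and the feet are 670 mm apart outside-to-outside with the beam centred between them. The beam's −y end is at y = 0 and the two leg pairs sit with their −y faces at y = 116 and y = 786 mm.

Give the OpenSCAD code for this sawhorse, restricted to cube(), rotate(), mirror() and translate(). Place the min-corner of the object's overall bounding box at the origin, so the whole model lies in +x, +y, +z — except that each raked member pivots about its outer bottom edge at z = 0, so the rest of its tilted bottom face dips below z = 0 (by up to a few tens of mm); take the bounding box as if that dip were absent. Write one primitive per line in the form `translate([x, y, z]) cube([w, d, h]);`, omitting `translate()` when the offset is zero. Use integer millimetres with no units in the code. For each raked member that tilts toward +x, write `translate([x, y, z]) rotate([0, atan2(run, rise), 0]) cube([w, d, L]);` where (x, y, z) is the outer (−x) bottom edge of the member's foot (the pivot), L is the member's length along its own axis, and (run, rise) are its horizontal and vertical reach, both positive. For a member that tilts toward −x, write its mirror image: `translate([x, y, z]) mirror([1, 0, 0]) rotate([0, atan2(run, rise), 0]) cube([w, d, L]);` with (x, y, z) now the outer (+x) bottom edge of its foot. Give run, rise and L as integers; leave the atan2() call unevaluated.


translate([275, 0, 660]) cube([120, 937, 70]);
translate([0, 116, 0]) rotate([0, atan2(275, 660), 0]) cube([32, 35, 715]);
translate([670, 116, 0]) mirror([1, 0, 0]) rotate([0, atan2(275, 660), 0]) cube([32, 35, 715]);
translate([0, 786, 0]) rotate([0, atan2(275, 660), 0]) cube([32, 35, 715]);
translate([670, 786, 0]) mirror([1, 0, 0]) rotate([0, atan2(275, 660), 0]) cube([32, 35, 715]);


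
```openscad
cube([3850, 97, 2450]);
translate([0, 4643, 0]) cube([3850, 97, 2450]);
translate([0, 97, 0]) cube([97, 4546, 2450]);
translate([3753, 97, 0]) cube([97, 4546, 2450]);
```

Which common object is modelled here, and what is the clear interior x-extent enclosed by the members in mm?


A house (or room) frame. The interior width is 3656 mm.

Four 2450 mm walls enclosing a rectangle with no floor or roof — a room or house frame. Outside width is 3850 mm and wall thickness is 97 mm, so the interior width is 3850 − 2 × 97 = 3656 mm.


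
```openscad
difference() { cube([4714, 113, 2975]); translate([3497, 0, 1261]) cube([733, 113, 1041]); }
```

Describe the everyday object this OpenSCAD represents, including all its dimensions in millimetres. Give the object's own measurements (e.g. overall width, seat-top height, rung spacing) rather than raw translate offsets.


A wall 4714 mm long (x), 113 mm thick (y), 2975 mm tall, with a rectangular window opening cut through it. The opening is 733 mm wide and 1041 mm tall; its sill is at z = 1261 mm and its near (−x) edge is 3497 mm from the wall's −x end. The opening passes through the full wall thickness.


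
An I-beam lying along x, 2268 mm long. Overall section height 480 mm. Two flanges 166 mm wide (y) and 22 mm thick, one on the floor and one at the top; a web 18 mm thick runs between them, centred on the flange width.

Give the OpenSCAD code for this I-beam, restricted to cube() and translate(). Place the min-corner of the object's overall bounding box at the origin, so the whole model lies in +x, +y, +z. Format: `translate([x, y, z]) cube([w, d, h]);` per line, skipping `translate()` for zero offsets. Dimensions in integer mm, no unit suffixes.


cube([2268, 166, 22]);
translate([0, 74, 22]) cube([2268, 18, 436]);
translate([0, 0, 458]) cube([2268, 166, 22]);


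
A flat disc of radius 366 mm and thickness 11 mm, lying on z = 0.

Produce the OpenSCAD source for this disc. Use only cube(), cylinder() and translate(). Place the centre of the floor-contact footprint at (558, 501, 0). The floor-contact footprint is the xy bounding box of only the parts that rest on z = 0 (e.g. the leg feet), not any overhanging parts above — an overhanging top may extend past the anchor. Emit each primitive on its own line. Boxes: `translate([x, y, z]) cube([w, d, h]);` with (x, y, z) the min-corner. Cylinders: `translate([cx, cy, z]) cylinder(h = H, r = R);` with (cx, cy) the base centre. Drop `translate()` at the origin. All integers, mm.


translate([558, 501, 0]) cylinder(h = 11, r = 366);


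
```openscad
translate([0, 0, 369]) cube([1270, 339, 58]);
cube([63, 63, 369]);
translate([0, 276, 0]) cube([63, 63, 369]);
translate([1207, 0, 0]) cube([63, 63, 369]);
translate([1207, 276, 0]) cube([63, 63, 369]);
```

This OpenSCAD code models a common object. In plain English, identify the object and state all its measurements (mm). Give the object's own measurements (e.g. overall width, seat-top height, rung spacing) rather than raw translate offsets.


A bench: a 1270×339 mm seat slab, 58 mm thick, top at z = 427 mm, on four 63×63 mm square legs flush with the seat corners and standing on z = 0.


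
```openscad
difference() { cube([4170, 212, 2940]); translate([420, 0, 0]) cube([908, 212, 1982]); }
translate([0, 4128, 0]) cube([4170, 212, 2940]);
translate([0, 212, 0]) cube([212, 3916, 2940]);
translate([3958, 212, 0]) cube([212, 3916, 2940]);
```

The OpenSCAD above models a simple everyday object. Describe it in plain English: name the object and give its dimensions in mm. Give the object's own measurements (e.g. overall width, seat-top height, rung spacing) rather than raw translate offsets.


A single room: four walls, each 2940 mm tall and 212 mm thick, enclosing an outside footprint 4170×4340 mm (x × y), no floor or roof. The front and back walls (−y and +y sides) run the full x-width; the side walls fit between their inner faces. A door opening 908 mm wide and 1982 mm tall is cut through the front wall from the floor up, its −x edge 420 mm from the wall's −x end.


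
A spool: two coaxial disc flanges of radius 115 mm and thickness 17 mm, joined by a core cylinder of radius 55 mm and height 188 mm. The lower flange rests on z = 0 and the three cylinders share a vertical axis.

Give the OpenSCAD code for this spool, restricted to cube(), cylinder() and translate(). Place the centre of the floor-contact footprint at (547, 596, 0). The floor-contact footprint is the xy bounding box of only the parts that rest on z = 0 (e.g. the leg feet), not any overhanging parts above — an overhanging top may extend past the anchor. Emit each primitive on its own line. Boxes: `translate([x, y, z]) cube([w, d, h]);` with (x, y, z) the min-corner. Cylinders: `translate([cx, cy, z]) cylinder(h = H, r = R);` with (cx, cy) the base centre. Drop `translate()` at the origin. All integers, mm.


translate([547, 596, 0]) cylinder(h = 17, r = 115);
translate([547, 596, 17]) cylinder(h = 188, r = 55);
translate([547, 596, 205]) cylinder(h = 17, r = 115);


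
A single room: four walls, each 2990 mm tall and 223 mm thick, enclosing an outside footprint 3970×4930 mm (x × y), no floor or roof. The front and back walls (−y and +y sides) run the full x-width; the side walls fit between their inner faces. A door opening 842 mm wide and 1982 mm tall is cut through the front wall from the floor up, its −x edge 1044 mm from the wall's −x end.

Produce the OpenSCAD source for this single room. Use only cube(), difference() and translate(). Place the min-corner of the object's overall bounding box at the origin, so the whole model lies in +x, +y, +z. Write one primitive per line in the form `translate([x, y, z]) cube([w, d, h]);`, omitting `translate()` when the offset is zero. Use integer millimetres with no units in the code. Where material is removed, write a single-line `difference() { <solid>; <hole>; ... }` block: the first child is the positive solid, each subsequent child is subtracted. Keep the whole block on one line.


difference() { cube([3970, 223, 2990]); translate([1044, 0, 0]) cube([842, 223, 1982]); }
translate([0, 4707, 0]) cube([3970, 223, 2990]);
translate([0, 223, 0]) cube([223, 4484, 2990]);
translate([3747, 223, 0]) cube([223, 4484, 2990]);


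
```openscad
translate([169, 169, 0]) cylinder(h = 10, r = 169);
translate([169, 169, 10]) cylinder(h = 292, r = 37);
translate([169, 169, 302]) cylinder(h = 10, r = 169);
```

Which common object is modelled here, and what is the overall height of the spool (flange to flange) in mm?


A spool. The overall height is 312 mm.

Three coaxial cylinders, large–small–large — a spool. Two 10 mm flanges and a 292 mm core give 10 + 292 + 10 = 312 mm.


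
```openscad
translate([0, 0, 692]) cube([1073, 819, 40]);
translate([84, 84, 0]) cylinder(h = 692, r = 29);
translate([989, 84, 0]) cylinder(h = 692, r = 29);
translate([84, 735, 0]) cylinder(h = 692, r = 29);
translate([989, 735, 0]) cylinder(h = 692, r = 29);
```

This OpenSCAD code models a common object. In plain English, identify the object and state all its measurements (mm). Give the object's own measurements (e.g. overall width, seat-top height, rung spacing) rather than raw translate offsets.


A table: top 1073 mm (x) × 819 mm (y), 40 mm thick, upper face at z = 732 mm, on four round legs of 58 mm diameter, each leg's bounding box inset 55 mm from the nearest pair of top edges from z = 0 to the bottom of the top.


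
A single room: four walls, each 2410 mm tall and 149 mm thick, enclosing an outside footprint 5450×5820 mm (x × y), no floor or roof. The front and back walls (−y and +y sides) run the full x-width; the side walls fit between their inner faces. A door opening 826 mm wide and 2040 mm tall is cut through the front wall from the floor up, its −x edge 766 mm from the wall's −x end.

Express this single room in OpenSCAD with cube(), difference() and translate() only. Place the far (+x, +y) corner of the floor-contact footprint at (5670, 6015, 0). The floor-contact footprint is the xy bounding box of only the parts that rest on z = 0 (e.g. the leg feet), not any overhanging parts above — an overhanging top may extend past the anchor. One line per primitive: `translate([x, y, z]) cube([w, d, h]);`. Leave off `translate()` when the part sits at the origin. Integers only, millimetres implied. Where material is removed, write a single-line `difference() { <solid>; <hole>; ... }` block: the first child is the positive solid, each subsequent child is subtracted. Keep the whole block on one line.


difference() { translate([220, 195, 0]) cube([5450, 149, 2410]); translate([986, 195, 0]) cube([826, 149, 2040]); }
translate([220, 5866, 0]) cube([5450, 149, 2410]);
translate([220, 344, 0]) cube([149, 5522, 2410]);
translate([5521, 344, 0]) cube([149, 5522, 2410]);


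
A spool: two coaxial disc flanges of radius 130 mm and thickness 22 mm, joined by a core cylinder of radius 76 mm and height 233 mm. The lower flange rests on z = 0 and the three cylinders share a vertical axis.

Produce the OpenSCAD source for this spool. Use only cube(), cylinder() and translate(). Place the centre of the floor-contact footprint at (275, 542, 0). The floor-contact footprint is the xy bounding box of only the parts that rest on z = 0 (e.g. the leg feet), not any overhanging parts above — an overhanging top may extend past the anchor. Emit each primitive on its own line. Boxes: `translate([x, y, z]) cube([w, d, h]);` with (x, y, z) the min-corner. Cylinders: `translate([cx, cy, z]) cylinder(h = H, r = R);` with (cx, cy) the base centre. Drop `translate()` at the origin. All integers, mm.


translate([275, 542, 0]) cylinder(h = 22, r = 130);
translate([275, 542, 22]) cylinder(h = 233, r = 76);
translate([275, 542, 255]) cylinder(h = 22, r = 130);


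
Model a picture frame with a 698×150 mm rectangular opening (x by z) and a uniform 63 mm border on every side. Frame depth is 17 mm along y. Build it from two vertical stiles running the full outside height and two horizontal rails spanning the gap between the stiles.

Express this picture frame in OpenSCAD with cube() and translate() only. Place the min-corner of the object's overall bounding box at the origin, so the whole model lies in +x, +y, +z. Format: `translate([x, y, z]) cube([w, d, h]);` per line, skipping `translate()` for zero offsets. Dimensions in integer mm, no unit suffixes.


cube([63, 17, 276]);
translate([761, 0, 0]) cube([63, 17, 276]);
translate([63, 0, 0]) cube([698, 17, 63]);
translate([63, 0, 213]) cube([698, 17, 63]);


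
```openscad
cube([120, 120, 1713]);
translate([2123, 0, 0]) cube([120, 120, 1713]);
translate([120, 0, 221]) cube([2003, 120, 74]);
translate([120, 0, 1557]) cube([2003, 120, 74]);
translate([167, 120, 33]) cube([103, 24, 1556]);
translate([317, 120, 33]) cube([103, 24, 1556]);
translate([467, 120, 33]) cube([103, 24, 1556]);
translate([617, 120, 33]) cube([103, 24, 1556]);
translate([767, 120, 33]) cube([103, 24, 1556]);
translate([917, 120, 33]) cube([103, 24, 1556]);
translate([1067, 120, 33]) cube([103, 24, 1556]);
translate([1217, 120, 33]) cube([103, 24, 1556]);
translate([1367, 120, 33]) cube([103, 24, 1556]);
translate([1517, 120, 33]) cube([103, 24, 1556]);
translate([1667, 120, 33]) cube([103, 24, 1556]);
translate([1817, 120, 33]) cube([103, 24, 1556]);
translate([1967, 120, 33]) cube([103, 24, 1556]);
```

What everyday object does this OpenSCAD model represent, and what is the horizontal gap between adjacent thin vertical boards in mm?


A fence section. The picket gap is 47 mm.

Two posts, two rails, 13 pickets — a fence section. Span 2003 mm holds 13 pickets of 103 mm with 14 equal gaps: ⌊(2003 − 13·103) / 14⌋ = 47 mm.


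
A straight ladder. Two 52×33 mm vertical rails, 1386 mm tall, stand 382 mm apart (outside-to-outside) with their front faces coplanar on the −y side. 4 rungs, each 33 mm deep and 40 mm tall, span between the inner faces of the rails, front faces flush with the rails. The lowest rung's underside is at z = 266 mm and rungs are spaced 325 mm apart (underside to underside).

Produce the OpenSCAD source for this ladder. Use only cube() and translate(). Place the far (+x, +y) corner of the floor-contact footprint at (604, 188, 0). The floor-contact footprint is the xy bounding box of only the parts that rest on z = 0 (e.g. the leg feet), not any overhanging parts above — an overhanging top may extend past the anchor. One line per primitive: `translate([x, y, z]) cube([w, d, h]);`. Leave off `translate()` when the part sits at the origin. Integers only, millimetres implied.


translate([222, 155, 0]) cube([52, 33, 1386]);
translate([552, 155, 0]) cube([52, 33, 1386]);
translate([274, 155, 266]) cube([278, 33, 40]);
translate([274, 155, 591]) cube([278, 33, 40]);
translate([274, 155, 916]) cube([278, 33, 40]);
translate([274, 155, 1241]) cube([278, 33, 40]);


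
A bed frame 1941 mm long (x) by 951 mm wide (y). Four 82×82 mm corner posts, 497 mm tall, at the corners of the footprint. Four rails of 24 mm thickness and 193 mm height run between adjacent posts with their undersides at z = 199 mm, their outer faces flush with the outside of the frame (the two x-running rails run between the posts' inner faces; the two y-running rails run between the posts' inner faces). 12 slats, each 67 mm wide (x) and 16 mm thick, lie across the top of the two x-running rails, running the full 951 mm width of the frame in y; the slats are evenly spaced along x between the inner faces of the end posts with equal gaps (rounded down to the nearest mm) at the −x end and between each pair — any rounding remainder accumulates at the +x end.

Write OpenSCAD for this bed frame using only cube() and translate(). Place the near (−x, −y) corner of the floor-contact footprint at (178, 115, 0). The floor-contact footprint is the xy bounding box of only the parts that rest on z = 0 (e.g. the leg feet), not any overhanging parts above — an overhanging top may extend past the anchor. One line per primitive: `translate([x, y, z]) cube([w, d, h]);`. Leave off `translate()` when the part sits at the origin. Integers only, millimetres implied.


translate([178, 115, 0]) cube([82, 82, 497]);
translate([178, 984, 0]) cube([82, 82, 497]);
translate([2037, 115, 0]) cube([82, 82, 497]);
translate([2037, 984, 0]) cube([82, 82, 497]);
translate([260, 115, 199]) cube([1777, 24, 193]);
translate([260, 1042, 199]) cube([1777, 24, 193]);
translate([178, 197, 199]) cube([24, 787, 193]);
translate([2095, 197, 199]) cube([24, 787, 193]);
translate([334, 115, 392]) cube([67, 951, 16]);
translate([475, 115, 392]) cube([67, 951, 16]);
translate([616, 115, 392]) cube([67, 951, 16]);
translate([757, 115, 392]) cube([67, 951, 16]);
translate([898, 115, 392]) cube([67, 951, 16]);
translate([1039, 115, 392]) cube([67, 951, 16]);
translate([1180, 115, 392]) cube([67, 951, 16]);
translate([1321, 115, 392]) cube([67, 951, 16]);
translate([1462, 115, 392]) cube([67, 951, 16]);
translate([1603, 115, 392]) cube([67, 951, 16]);
translate([1744, 115, 392]) cube([67, 951, 16]);
translate([1885, 115, 392]) cube([67, 951, 16]);
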